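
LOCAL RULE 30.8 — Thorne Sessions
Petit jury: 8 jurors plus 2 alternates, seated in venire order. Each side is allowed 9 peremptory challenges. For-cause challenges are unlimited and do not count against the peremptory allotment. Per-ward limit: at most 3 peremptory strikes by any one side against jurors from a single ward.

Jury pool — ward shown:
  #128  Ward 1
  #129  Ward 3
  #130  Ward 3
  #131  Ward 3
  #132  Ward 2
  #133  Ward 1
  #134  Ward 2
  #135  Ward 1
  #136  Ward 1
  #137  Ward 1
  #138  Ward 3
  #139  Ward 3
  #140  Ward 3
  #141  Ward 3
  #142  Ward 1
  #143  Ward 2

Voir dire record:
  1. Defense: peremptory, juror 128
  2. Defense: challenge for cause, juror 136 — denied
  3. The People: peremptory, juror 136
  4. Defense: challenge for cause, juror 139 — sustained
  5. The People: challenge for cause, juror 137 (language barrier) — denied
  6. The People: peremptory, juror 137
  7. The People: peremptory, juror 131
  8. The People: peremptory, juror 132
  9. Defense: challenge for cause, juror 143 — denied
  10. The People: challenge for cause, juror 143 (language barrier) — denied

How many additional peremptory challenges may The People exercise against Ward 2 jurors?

2

The People peremptories so far: #136, #137, #131, #132 — 4 of 9 used, 5 left overall.
Against Ward 2: #132 — 1 used; per-ward cap 3 leaves 2.
Binding limit: min(5, 2) = 2.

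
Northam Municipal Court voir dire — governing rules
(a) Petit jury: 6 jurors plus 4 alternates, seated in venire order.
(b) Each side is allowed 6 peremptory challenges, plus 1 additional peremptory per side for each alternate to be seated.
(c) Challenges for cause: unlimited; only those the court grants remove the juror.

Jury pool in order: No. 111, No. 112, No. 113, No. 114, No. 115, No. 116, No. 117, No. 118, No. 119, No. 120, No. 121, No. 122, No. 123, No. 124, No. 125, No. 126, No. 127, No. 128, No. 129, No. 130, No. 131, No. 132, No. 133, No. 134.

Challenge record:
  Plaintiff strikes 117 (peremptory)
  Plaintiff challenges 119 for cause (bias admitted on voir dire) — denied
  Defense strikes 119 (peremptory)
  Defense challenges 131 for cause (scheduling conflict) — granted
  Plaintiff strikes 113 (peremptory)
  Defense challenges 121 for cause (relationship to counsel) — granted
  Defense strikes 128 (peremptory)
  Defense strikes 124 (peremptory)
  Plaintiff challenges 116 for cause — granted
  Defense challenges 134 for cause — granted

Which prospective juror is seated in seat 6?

120

Removed: #113, #116, #117, #119, #121, #124, #128, #131, #134.
Filling seats in venire order through position 6: #111, #112, #114, #115, #118, #120.
So seat 6 is #120.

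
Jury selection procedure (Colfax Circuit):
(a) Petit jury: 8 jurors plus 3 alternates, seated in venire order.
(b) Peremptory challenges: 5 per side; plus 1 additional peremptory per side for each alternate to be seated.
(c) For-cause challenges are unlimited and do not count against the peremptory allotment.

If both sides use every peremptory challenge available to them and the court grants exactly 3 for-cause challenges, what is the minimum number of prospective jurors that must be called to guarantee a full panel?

30

Seats to fill: 8 + 3 alternates = 11.
Peremptories: 5 + 1×3 = 8 per side × 2 sides = 16.
For-cause removals: 3.
Minimum venire: 11 + 16 + 3 = 30.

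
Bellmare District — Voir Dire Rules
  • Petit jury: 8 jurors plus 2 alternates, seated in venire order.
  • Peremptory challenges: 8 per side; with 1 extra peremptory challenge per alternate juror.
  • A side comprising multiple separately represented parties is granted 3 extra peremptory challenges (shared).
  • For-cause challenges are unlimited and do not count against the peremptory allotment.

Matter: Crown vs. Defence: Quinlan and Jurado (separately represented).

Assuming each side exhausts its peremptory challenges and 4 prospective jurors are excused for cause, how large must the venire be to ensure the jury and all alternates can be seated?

37

Seats to fill: 8 + 2 alternates = 10.
Peremptories — Crown: 8 + 1×2 = 10; Defence: 8 + 1×2 + 3 = 13; total 23.
For-cause removals: 4.
Minimum venire: 10 + 23 + 4 = 37.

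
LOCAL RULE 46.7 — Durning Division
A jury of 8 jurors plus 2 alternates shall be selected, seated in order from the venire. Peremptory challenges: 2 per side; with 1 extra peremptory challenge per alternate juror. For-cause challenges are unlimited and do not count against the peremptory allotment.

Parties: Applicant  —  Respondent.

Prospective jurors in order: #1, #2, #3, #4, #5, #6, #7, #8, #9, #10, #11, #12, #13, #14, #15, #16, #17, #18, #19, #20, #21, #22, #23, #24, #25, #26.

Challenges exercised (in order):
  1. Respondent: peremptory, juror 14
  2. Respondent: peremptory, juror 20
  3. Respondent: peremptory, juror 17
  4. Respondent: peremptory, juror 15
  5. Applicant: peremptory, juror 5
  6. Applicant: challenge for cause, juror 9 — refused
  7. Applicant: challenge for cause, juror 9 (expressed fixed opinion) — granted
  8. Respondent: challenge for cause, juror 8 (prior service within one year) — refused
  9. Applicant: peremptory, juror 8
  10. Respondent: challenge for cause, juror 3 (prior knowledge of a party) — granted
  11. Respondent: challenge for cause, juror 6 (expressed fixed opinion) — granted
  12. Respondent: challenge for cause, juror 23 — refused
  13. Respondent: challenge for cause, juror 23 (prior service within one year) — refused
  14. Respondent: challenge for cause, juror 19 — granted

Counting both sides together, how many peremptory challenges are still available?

Applicant allotment: 2 base + 1 × 2 alternates = 4. Respondent allotment: 2 base + 1 × 2 alternates = 4.
Applicant peremptories used: #5, #8 — 2 (for-cause on #9, #9 don't count).
Respondent peremptories used: #14, #20, #17, #15 — 4 (for-cause on #8, #3, #6, #23, #23, #19 don't count).
Remaining: (4 − 2) + (4 − 4) = 2.

2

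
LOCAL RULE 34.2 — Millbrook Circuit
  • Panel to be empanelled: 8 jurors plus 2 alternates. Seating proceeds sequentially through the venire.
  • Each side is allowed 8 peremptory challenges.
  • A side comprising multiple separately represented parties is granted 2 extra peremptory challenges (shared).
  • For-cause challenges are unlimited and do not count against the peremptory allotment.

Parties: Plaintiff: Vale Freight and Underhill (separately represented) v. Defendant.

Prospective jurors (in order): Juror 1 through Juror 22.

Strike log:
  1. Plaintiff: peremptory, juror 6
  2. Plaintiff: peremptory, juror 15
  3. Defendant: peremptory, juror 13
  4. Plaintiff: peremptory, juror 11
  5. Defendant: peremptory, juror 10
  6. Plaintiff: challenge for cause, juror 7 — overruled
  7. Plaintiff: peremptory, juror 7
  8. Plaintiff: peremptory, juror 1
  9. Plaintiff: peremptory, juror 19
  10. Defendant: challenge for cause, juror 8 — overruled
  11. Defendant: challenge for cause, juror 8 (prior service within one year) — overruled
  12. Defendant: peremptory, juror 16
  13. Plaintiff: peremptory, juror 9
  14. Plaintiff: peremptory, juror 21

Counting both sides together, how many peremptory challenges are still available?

Plaintiff allotment: 8 base + 2 multi-party = 10. Defendant allotment: 8.
Plaintiff peremptories used: #6, #15, #11, #7, #1, #19, #9, #21 — 8 (the for-cause on #7 doesn't count).
Defendant peremptories used: #13, #10, #16 — 3 (for-cause on #8, #8 don't count).
Remaining: (10 − 8) + (8 − 3) = 7.

7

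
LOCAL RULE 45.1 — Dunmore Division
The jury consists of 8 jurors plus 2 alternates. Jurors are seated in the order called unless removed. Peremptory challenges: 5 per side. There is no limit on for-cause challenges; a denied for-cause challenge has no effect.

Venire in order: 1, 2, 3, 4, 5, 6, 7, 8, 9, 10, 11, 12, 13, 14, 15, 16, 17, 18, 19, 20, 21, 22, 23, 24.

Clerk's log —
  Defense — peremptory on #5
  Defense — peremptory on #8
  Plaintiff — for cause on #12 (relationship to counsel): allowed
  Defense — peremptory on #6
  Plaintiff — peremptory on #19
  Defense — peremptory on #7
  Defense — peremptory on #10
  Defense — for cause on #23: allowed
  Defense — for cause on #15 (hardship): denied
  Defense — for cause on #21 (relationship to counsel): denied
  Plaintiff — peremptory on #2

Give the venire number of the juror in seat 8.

Removed: #2, #5, #6, #7, #8, #10, #12, #19, #23. (#15, #21 stay — for-cause denied.)
Filling seats in venire order through position 8: #1, #3, #4, #9, #11, #13, #14, #15.
So seat 8 is #15.

15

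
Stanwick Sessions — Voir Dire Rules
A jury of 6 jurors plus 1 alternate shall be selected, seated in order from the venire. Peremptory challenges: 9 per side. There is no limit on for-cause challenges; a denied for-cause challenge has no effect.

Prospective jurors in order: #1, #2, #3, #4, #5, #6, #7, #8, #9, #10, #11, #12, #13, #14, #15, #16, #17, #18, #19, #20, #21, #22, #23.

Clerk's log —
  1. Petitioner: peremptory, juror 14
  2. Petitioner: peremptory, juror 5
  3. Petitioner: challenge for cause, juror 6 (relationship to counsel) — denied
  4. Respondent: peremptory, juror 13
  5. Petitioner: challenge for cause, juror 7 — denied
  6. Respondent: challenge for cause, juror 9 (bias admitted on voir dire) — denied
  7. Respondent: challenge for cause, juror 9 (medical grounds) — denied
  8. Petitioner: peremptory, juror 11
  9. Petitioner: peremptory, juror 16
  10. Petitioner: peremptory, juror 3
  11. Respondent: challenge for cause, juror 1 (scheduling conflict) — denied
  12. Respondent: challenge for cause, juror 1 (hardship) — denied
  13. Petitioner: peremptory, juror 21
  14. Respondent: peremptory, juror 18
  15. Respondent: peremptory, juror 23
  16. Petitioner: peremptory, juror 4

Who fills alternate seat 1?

10

Removed: #3, #4, #5, #11, #13, #14, #16, #18, #21, #23. (#1, #6, #7, #9 stay — for-cause denied.)
Seating in order: seats 1–6 → #1, #2, #6, #7, #8, #9; alternates → #10.
So alternate 1 is #10.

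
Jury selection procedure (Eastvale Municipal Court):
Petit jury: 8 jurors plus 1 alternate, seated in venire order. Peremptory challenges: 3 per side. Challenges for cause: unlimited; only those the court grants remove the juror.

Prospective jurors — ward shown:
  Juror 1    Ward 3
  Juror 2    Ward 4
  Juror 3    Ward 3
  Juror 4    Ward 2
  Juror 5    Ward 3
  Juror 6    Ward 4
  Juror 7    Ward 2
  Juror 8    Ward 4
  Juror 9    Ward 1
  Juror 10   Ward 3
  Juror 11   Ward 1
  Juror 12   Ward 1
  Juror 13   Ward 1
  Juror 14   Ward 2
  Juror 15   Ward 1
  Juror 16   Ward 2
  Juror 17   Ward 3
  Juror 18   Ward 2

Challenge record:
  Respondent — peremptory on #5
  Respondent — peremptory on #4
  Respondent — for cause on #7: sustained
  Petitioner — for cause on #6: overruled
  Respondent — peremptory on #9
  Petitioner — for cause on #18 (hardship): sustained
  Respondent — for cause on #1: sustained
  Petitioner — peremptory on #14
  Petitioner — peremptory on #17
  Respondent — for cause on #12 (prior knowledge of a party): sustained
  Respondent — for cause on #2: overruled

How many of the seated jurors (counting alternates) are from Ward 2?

Removed: #1, #4, #5, #7, #9, #12, #14, #17, #18.
Seated (9 incl. alternates): #2, #3, #6, #8, #10, #11, #13, #15, #16.
Of those, in Ward 2: #16 → 1.

1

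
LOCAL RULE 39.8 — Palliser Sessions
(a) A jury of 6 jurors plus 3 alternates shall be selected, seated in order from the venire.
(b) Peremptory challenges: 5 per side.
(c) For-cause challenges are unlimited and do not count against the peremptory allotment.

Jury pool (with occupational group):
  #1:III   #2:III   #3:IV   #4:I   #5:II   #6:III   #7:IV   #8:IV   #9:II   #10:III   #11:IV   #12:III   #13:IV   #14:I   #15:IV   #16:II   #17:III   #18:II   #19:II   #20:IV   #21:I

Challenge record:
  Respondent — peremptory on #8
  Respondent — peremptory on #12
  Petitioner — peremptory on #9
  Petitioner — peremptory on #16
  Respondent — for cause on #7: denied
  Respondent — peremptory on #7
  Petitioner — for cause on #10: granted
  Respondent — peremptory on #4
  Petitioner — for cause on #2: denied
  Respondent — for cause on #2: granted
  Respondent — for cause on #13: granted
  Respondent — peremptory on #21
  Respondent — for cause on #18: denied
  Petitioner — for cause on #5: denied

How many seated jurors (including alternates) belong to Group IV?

3

Removed: #2, #4, #7, #8, #9, #10, #12, #13, #16, #21.
Seated (9 incl. alternates): #1, #3, #5, #6, #11, #14, #15, #17, #18.
Of those, in Group IV: #3, #11, #15 → 3.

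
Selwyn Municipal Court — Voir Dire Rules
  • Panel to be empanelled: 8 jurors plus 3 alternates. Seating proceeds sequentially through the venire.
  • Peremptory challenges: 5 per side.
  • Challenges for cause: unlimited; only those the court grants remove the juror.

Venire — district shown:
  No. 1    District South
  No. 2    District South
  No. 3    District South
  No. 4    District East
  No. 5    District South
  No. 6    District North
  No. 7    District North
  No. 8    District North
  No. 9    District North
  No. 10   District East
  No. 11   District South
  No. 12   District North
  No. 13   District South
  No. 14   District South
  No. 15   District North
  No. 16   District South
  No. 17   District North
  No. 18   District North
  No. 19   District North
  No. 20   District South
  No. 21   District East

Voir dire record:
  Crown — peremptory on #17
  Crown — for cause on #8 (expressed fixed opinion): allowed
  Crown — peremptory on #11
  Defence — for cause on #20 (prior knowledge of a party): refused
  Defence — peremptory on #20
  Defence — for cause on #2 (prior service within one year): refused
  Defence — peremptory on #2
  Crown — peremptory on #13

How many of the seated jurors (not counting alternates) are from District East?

2

Removed: #2, #8, #11, #13, #17, #20.
Seated jurors 1–8: #1, #3, #4, #5, #6, #7, #9, #10 (alternates #12, #14, #15 not counted).
Of those, in District East: #4, #10 → 2.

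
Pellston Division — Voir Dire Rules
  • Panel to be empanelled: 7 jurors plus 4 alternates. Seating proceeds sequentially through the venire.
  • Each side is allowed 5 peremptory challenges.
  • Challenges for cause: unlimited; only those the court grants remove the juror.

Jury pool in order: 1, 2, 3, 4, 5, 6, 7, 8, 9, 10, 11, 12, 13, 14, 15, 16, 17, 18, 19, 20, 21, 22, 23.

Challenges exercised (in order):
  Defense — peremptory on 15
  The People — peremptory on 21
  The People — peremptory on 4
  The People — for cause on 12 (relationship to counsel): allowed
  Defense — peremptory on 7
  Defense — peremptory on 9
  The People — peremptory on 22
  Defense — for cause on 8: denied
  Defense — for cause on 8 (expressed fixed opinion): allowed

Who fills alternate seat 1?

Removed: #4, #7, #8, #9, #12, #15, #21, #22.
Seating in order: seats 1–7 → #1, #2, #3, #5, #6, #10, #11; alternates → #13, #14, #16, #17.
So alternate 1 is #13.

13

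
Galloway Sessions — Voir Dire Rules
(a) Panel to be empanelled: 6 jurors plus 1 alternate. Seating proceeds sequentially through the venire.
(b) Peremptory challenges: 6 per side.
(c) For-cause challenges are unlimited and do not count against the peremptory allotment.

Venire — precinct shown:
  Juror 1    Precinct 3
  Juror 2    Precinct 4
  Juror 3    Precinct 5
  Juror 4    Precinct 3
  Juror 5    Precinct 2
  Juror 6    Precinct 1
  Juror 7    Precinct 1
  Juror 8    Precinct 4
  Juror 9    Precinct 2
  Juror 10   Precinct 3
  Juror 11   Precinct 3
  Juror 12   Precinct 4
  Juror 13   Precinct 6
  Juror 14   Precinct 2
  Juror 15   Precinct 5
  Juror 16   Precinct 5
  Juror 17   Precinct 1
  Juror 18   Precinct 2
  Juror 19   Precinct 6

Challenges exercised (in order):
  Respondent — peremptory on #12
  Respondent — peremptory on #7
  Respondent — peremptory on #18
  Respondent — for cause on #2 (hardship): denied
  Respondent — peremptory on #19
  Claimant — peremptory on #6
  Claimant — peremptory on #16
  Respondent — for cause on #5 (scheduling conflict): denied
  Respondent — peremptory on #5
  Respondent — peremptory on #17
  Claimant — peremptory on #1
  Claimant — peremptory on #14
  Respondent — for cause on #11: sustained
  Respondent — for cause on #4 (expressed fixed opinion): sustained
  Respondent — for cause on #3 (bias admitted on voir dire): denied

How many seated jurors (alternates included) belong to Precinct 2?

1

Removed: #1, #4, #5, #6, #7, #11, #12, #14, #16, #17, #18, #19.
Seated (7 incl. alternates): #2, #3, #8, #9, #10, #13, #15.
Of those, in Precinct 2: #9 → 1.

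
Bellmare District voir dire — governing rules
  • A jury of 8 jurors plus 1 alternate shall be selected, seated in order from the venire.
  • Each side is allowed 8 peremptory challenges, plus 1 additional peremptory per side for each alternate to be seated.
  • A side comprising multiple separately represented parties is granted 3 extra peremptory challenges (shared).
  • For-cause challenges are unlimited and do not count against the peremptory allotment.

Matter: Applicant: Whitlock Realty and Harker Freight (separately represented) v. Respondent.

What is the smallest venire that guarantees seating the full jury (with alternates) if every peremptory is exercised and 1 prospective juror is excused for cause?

Seats to fill: 8 + 1 alternates = 9.
Peremptories — Applicant: 8 + 1×1 + 3 = 12; Respondent: 8 + 1×1 = 9; total 21.
For-cause removals: 1.
Minimum venire: 9 + 21 + 1 = 31.

31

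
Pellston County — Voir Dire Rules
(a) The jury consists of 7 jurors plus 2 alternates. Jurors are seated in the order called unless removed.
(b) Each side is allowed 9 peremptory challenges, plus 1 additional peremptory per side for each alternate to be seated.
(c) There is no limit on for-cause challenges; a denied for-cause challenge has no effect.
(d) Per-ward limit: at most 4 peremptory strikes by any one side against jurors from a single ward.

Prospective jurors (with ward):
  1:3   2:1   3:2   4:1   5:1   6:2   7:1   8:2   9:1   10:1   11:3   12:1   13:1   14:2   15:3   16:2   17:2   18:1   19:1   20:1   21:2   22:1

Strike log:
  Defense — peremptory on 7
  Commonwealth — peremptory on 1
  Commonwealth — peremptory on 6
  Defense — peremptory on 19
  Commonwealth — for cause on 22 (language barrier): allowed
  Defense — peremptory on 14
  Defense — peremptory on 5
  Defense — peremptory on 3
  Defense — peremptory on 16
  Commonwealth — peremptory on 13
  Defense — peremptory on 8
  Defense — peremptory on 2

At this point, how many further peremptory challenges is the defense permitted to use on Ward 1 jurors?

Defense peremptories so far: #7, #19, #14, #5, #3, #16, #8, #2 — 8 of 11 used, 3 left overall.
Against Ward 1: #7, #19, #5, #2 — 4 used; per-ward cap 4 leaves 0.
Binding limit: min(3, 0) = 0.

0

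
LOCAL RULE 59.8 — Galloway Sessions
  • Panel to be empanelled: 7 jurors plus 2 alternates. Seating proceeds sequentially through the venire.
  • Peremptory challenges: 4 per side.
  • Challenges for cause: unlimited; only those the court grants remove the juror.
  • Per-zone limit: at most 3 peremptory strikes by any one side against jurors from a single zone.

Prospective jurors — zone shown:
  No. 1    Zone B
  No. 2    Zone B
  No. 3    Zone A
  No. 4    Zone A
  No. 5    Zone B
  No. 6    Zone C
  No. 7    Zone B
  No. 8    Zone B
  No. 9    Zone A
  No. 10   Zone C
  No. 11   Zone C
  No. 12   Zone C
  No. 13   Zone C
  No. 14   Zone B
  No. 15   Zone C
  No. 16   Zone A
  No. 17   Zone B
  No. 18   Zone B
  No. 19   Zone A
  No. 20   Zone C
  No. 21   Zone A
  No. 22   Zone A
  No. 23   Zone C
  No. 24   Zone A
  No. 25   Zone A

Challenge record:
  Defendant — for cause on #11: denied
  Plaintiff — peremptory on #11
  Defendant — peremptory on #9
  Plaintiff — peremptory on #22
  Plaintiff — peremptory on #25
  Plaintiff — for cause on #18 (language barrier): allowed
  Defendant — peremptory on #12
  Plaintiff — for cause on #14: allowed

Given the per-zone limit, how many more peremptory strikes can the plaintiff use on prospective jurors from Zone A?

Plaintiff peremptories so far: #11, #22, #25 — 3 of 4 used, 1 left overall.
Against Zone A: #22, #25 — 2 used; per-zone cap 3 leaves 1.
Binding limit: min(1, 1) = 1.

1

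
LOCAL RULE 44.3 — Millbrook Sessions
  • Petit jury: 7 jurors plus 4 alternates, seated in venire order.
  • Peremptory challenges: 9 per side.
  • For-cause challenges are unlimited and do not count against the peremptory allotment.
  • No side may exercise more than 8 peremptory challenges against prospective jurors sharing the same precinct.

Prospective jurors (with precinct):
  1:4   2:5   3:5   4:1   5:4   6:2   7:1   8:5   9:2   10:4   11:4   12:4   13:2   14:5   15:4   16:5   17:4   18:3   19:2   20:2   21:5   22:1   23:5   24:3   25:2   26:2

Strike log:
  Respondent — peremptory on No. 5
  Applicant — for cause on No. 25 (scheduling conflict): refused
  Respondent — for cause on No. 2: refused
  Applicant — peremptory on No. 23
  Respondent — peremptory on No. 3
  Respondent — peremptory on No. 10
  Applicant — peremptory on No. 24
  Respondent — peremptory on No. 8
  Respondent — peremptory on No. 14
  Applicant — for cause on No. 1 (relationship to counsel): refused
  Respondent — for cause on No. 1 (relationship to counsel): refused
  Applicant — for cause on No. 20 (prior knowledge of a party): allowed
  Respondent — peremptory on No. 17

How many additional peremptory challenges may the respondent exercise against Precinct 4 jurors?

3

Respondent peremptories so far: #5, #3, #10, #8, #14, #17 — 6 of 9 used, 3 left overall.
Against Precinct 4: #5, #10, #17 — 3 used; per-precinct cap 8 leaves 5.
Binding limit: min(3, 5) = 3.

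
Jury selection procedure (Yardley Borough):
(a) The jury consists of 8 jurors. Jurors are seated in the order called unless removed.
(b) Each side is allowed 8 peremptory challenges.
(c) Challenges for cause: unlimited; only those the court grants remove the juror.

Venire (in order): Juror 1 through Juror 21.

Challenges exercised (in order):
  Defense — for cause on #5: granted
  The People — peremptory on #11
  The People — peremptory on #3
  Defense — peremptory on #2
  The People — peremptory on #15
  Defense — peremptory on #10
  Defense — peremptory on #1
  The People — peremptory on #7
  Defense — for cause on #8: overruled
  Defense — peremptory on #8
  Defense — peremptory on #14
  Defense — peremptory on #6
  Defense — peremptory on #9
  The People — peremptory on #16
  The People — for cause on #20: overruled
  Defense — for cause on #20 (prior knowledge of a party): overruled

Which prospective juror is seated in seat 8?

21

Removed: #1, #2, #3, #5, #6, #7, #8, #9, #10, #11, #14, #15, #16. (#20 stays — for-cause denied.)
Seating in order: seats 1–8 → #4, #12, #13, #17, #18, #19, #20, #21.
So seat 8 is #21.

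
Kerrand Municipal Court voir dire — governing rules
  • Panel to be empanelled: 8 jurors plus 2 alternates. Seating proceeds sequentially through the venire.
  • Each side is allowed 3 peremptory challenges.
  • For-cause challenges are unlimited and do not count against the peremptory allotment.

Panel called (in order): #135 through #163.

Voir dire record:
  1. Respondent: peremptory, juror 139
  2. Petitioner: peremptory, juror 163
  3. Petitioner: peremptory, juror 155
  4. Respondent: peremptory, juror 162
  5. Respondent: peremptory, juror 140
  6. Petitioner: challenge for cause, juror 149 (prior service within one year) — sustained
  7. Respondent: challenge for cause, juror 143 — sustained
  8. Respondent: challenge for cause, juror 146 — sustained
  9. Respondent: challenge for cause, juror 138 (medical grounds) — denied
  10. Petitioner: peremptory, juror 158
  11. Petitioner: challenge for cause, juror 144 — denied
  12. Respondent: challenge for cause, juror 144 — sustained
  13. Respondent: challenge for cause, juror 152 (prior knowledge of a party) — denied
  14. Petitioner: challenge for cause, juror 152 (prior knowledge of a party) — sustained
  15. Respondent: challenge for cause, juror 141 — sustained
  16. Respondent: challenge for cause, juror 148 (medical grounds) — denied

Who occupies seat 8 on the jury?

Removed: #139, #140, #141, #143, #144, #146, #149, #152, #155, #158, #162, #163. (#138, #148 stay — for-cause denied.)
Seating in order: seats 1–8 → #135, #136, #137, #138, #142, #145, #147, #148; alternates → #150, #151.
So seat 8 is #148.

148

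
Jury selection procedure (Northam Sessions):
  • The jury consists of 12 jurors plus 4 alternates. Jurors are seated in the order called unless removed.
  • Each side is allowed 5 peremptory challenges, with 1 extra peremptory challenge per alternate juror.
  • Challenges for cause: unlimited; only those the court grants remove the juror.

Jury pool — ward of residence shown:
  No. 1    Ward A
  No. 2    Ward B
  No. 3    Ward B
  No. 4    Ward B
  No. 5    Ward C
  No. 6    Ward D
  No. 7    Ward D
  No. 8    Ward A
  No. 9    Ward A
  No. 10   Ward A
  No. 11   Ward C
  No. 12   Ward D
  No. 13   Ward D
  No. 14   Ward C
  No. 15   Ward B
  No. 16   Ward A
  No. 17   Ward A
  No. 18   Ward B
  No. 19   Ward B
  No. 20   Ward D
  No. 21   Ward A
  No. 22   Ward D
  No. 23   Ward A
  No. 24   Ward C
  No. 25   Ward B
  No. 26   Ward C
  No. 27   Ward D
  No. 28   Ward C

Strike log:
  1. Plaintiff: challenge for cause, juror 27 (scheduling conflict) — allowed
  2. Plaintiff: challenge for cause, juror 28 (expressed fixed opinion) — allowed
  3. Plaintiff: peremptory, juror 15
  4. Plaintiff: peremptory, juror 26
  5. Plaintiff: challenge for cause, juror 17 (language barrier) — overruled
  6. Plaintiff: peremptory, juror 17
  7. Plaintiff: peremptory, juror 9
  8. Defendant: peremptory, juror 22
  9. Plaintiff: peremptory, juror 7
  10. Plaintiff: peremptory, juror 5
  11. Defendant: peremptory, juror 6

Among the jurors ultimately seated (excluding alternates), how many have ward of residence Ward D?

2

Removed: #5, #6, #7, #9, #15, #17, #22, #26, #27, #28.
Seated jurors 1–12: #1, #2, #3, #4, #8, #10, #11, #12, #13, #14, #16, #18 (alternates #19, #20, #21, #23 not counted).
Of those, in Ward D: #12, #13 → 2.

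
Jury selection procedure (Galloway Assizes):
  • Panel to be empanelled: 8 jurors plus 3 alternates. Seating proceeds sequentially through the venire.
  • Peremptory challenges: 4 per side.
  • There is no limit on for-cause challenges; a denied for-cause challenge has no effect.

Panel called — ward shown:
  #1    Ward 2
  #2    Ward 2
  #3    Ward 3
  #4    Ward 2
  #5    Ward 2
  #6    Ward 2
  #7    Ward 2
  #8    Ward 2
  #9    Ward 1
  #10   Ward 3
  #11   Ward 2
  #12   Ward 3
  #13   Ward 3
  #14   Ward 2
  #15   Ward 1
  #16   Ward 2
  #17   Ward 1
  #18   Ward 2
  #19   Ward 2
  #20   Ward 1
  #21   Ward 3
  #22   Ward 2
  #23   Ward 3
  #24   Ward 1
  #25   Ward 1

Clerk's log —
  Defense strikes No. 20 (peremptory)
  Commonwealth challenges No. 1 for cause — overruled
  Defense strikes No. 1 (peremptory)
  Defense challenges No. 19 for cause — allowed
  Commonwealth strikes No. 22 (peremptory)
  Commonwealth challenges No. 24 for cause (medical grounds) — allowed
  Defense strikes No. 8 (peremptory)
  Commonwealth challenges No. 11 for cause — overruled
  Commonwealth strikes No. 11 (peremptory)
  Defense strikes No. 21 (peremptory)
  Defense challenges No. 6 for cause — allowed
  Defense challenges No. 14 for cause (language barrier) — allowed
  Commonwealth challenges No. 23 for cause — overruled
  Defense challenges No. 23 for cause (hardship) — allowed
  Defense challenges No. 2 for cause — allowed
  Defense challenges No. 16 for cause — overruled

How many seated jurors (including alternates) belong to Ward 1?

Removed: #1, #2, #6, #8, #11, #14, #19, #20, #21, #22, #23, #24.
Seated (11 incl. alternates): #3, #4, #5, #7, #9, #10, #12, #13, #15, #16, #17.
Of those, in Ward 1: #9, #15, #17 → 3.

3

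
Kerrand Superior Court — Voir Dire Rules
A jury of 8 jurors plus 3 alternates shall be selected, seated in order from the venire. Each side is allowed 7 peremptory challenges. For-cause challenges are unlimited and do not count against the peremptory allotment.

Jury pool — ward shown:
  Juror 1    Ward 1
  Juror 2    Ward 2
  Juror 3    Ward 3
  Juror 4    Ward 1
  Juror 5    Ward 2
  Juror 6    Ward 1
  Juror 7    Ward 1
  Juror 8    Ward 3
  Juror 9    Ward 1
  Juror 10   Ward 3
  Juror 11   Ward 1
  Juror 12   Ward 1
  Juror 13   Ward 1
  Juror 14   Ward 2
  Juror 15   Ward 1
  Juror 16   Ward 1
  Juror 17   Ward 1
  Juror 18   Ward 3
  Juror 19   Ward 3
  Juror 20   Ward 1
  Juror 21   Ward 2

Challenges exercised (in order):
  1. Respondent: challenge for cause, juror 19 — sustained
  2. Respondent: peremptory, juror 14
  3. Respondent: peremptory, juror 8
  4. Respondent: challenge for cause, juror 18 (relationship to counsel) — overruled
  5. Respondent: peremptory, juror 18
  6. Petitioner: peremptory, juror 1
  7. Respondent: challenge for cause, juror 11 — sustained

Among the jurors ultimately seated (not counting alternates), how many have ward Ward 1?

4

Removed: #1, #8, #11, #14, #18, #19.
Seated jurors 1–8: #2, #3, #4, #5, #6, #7, #9, #10 (alternates #12, #13, #15 not counted).
Of those, in Ward 1: #4, #6, #7, #9 → 4.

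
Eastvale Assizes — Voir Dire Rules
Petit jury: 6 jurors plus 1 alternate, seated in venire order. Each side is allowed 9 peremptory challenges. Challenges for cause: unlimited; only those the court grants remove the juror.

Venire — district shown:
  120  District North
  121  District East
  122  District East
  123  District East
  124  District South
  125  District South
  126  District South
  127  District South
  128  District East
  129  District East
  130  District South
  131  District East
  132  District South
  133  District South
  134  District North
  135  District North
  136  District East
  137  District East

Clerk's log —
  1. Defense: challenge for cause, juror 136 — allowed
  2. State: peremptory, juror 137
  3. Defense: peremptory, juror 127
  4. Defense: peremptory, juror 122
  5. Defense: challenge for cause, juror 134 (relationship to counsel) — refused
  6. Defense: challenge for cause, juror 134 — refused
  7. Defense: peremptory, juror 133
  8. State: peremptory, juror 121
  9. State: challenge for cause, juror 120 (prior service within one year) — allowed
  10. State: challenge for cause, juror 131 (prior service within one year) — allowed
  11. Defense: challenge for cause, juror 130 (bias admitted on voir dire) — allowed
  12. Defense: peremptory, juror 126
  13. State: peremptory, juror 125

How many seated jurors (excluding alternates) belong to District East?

3

Removed: #120, #121, #122, #125, #126, #127, #130, #131, #133, #136, #137.
Seated jurors 1–6: #123, #124, #128, #129, #132, #134 (alternates #135 not counted).
Of those, in District East: #123, #128, #129 → 3.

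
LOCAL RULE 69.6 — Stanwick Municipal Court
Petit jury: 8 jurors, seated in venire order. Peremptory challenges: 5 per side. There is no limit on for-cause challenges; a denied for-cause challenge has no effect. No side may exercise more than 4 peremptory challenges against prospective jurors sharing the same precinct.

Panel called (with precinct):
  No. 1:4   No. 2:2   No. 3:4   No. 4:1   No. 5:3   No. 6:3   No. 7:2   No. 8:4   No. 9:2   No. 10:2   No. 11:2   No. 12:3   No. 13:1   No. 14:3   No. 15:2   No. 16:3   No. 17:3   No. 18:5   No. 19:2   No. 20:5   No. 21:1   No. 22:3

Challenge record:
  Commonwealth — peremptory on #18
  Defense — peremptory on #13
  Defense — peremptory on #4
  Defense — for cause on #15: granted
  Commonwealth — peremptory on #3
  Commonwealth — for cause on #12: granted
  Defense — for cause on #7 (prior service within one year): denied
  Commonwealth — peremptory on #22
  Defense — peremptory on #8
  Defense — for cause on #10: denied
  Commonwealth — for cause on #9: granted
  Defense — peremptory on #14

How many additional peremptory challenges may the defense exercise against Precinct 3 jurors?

Defense peremptories so far: #13, #4, #8, #14 — 4 of 5 used, 1 left overall.
Against Precinct 3: #14 — 1 used; per-precinct cap 4 leaves 3.
Binding limit: min(1, 3) = 1.

1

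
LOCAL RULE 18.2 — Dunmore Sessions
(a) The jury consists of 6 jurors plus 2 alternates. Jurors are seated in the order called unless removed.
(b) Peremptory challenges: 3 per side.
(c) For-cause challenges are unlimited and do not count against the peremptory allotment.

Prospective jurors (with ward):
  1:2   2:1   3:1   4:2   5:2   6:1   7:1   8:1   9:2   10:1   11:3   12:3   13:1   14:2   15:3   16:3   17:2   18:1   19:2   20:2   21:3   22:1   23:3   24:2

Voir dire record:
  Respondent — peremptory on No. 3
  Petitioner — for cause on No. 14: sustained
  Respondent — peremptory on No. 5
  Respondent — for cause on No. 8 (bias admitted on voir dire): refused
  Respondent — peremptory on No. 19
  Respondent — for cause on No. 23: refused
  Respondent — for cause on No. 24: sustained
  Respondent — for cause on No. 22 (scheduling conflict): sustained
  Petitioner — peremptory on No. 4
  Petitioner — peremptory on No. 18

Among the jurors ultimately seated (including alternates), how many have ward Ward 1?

Removed: #3, #4, #5, #14, #18, #19, #22, #24.
Seated (8 incl. alternates): #1, #2, #6, #7, #8, #9, #10, #11.
Of those, in Ward 1: #2, #6, #7, #8, #10 → 5.

5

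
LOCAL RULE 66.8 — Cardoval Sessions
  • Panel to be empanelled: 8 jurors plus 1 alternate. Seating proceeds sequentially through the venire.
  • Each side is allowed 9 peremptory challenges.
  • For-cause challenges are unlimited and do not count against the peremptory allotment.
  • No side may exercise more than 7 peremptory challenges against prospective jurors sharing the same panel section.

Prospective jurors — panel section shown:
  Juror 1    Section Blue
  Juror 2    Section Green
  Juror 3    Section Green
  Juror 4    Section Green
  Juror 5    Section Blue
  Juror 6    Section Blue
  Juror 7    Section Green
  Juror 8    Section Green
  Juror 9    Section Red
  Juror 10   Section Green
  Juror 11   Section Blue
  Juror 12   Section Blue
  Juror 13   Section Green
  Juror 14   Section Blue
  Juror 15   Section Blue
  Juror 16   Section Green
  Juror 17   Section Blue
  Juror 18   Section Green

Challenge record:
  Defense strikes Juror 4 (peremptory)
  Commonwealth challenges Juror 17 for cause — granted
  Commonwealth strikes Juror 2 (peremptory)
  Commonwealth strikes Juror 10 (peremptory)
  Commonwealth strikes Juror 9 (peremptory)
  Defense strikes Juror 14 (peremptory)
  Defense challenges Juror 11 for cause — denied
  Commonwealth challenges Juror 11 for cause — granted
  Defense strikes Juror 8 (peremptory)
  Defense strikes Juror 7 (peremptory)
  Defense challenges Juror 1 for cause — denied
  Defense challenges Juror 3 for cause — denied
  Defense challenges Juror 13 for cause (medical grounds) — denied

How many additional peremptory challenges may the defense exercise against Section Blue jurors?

5

Defense peremptories so far: #4, #14, #8, #7 — 4 of 9 used, 5 left overall.
Against Section Blue: #14 — 1 used; per-section cap 7 leaves 6.
Binding limit: min(5, 6) = 5.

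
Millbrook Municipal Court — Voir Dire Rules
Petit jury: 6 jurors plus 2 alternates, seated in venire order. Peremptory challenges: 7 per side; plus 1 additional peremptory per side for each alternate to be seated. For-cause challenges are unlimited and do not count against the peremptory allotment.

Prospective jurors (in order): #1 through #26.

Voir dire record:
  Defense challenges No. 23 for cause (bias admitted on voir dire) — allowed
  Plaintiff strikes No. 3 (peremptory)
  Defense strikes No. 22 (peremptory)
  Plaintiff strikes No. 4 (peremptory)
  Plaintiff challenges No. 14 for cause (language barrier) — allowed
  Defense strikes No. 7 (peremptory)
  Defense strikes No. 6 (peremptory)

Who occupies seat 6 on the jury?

Removed: #3, #4, #6, #7, #14, #22, #23.
Filling seats in venire order through position 6: #1, #2, #5, #8, #9, #10.
So seat 6 is #10.

10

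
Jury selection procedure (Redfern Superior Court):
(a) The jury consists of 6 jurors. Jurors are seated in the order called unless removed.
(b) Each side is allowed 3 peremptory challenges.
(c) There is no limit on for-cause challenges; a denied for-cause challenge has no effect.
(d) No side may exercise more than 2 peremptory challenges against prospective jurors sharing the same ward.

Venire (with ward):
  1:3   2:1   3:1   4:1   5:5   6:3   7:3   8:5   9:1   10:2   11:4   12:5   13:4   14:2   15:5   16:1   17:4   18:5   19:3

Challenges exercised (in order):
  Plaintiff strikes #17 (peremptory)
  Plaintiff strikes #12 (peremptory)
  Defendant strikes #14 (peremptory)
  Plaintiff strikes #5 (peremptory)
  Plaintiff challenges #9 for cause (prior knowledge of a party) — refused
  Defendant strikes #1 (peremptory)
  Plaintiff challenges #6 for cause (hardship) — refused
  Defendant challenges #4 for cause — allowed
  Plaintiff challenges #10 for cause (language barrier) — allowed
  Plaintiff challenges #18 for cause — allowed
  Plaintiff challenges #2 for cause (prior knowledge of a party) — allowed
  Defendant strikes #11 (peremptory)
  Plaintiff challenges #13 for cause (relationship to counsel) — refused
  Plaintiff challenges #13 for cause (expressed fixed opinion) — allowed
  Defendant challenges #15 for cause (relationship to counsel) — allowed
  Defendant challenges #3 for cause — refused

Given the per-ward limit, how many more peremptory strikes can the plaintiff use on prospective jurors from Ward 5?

Plaintiff peremptories so far: #17, #12, #5 — 3 of 3 used, 0 left overall.
Against Ward 5: #12, #5 — 2 used; per-ward cap 2 leaves 0.
Binding limit: min(0, 0) = 0.

0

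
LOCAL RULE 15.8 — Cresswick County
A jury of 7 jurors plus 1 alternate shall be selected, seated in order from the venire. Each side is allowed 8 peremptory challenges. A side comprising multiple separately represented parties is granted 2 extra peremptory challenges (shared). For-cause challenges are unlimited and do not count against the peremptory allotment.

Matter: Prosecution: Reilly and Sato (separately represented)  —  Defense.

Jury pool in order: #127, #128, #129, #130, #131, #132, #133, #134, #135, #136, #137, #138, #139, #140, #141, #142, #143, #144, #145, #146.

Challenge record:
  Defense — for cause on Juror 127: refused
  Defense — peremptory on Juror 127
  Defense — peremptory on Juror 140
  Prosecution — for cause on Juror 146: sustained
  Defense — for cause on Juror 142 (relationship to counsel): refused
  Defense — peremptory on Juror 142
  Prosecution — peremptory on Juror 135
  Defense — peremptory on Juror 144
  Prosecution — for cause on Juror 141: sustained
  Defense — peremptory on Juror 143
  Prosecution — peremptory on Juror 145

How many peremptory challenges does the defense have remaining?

Defense allotment: 8.
Defense peremptories used: #127, #140, #142, #144, #143 — 5 (for-cause on #127, #142 don't count).
Remaining: 8 − 5 = 3.

3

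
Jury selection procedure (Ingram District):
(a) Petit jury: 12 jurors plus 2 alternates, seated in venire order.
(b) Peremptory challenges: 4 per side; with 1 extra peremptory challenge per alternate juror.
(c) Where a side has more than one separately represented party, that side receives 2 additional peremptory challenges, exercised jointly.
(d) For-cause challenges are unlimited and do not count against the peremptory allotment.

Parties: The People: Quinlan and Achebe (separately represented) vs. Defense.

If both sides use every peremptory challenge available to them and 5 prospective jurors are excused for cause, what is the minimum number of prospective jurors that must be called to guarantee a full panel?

33

Seats to fill: 12 + 2 alternates = 14.
Peremptories — The People: 4 + 1×2 + 2 = 8; Defense: 4 + 1×2 = 6; total 14.
For-cause removals: 5.
Minimum venire: 14 + 14 + 5 = 33.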